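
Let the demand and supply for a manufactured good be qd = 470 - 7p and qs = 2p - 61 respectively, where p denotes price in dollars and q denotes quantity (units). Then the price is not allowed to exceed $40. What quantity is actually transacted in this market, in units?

19

Setting quantity demanded equal to quantity supplied, 470 - 7p = 2p - 61, gives p* = 59 and q* = 57.
Since 40 < 59, the ceiling is binding.
At p = 40: qd = 470 - 7·40 = 190 and qs = 2·40 - 61 = 19.
The quantity actually transacted is the short side, supply: 19.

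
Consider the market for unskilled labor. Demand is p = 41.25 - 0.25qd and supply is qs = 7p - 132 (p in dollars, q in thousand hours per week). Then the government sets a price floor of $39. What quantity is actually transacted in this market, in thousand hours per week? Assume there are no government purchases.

Rearranging demand gives qd = 165 - 4p. In a free market, 165 - 4p = 7p - 132 gives the equilibrium p* = 27, q* = 57.
Since 39 > 27, the floor is binding.
At p = 39: qd = 165 - 4·39 = 9 and qs = 7·39 - 132 = 141.
The quantity actually transacted is the short side, demand: 9.

9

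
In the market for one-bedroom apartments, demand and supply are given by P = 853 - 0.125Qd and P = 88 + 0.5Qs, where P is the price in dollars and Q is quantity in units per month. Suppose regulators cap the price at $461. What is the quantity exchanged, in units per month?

Rearranging demand gives Qd = 6824 - 8P; rearranging supply gives Qs = 2P - 176. Setting quantity demanded equal to quantity supplied, 6824 - 8P = 2P - 176, gives P* = 700 and Q* = 1224.
Since 461 < 700, the ceiling is binding.
At P = 461: Qd = 6824 - 8·461 = 3136 and Qs = 2·461 - 176 = 746.
The quantity actually transacted is the short side, supply: 746.

746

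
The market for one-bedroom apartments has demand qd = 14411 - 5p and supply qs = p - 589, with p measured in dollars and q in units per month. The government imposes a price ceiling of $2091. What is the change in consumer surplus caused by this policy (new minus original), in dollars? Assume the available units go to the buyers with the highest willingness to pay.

597589.9

Without the control the market clears where 14411 - 5p = p - 589, i.e. p* = 2500 and q* = 1911.
Because the ceiling (2091) lies below the market-clearing price, it is binding.
At p = 2091: qd = 14411 - 5·2091 = 3956 and qs = 2091 - 589 = 1502.
Consumer surplus without the control is ½ · (2882.2 - 2500) · 1911 = 365192.1.
With the ceiling, 1502 units are sold at 2091 (assume they go to the highest-value buyers). The demand price at q = 1502 is 2581.8, so CS = ½ · [(2882.2 - 2091) + (2581.8 - 2091)] · 1502 = 962782.
Change in consumer surplus = 962782 - 365192.1 = 597589.9.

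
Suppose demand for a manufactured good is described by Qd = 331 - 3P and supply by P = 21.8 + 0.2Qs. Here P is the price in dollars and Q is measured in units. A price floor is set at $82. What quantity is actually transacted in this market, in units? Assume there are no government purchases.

85

Rearranging supply gives Qs = 5P - 109. In a free market, 331 - 3P = 5P - 109 gives the equilibrium P* = 55, Q* = 166.
The floor of 82 is above the equilibrium price 55, so it binds.
At P = 82: Qd = 331 - 3·82 = 85 and Qs = 5·82 - 109 = 301.
The quantity actually transacted is the short side, demand: 85.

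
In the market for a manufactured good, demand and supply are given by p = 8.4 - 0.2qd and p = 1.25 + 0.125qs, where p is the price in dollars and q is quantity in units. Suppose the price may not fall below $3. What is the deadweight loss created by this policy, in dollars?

0

Rearranging demand gives qd = 42 - 5p; rearranging supply gives qs = 8p - 10. Without the control the market clears where 42 - 5p = 8p - 10, i.e. p* = 4 and q* = 22.
The floor of 3 is below the equilibrium price 4, so it is not binding; the market clears at p* = 4, q* = 22.
Since the control does not bind, no trades are prevented and deadweight loss is zero.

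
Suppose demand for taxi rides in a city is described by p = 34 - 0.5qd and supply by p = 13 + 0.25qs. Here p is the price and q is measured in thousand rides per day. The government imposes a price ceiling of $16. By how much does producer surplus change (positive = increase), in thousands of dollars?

-80

Rearranging demand gives qd = 68 - 2p; rearranging supply gives qs = 4p - 52. Setting quantity demanded equal to quantity supplied, 68 - 2p = 4p - 52, gives p* = 20 and q* = 28.
Since 16 < 20, the ceiling is binding.
At p = 16: qd = 68 - 2·16 = 36 and qs = 4·16 - 52 = 12.
Producer surplus without the control is ½ · (20 - 13) · 28 = 98.
With the ceiling, producers sell 12 units at 16, so PS = ½ · (16 - 13) · 12 = 18.
Change in producer surplus = 18 - 98 = -80.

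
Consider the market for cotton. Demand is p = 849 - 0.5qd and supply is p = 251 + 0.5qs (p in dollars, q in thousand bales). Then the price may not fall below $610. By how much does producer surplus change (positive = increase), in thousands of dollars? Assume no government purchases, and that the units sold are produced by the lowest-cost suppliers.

Rearranging demand gives qd = 1698 - 2p; rearranging supply gives qs = 2p - 502. In a free market, 1698 - 2p = 2p - 502 gives the equilibrium p* = 550, q* = 598.
Because the floor (610) lies above the market-clearing price, it is binding.
At p = 610: qd = 1698 - 2·610 = 478 and qs = 2·610 - 502 = 718.
Producer surplus without the control is ½ · (550 - 251) · 598 = 89401.
With the floor, 478 units are sold at 610. The supply price at q = 478 is 490, so PS = ½ · [(610 - 251) + (610 - 490)] · 478 = 114481.
Change in producer surplus = 114481 - 89401 = 25080.

25080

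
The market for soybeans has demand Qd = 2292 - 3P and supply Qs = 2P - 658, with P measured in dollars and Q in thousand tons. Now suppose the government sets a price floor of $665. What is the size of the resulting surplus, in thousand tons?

Equilibrium: 2292 - 3P = 2P - 658, so 2950 = 5P and P* = 590, Q* = 522.
The floor of 665 is above the equilibrium price 590, so it binds.
At P = 665: Qd = 2292 - 3·665 = 297 and Qs = 2·665 - 658 = 672.
Surplus = Qs - Qd = 672 - 297 = 375.

375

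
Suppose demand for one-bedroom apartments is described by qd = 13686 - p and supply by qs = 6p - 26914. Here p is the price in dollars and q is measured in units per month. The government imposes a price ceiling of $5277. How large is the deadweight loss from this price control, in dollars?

Without the control the market clears where 13686 - p = 6p - 26914, i.e. p* = 5800 and q* = 7886.
Because the ceiling (5277) lies below the market-clearing price, it is binding.
At p = 5277: qd = 13686 - 5277 = 8409 and qs = 6·5277 - 26914 = 4748.
Quantity traded falls to 4748. At q = 4748 the demand price is 13686 - 4748 = 8938 and the supply price is (26914 + 4748)/6 = 5277.
Deadweight loss = ½ · (8938 - 5277) · (7886 - 4748) = ½ · 3661 · 3138 = 5744109.

5744109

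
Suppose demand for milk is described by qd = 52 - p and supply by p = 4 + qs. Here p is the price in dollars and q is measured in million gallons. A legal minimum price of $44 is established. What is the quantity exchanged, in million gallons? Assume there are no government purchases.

Rearranging supply gives qs = p - 4. Equilibrium: 52 - p = p - 4, so 56 = 2p and p* = 28, q* = 24.
Since 44 > 28, the floor is binding.
At p = 44: qd = 52 - 44 = 8 and qs = 44 - 4 = 40.
The quantity actually transacted is the short side, demand: 8.

8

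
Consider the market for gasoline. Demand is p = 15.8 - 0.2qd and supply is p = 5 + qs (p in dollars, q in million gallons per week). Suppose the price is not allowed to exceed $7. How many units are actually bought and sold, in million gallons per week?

Rearranging demand gives qd = 79 - 5p; rearranging supply gives qs = p - 5. In a free market, 79 - 5p = p - 5 gives the equilibrium p* = 14, q* = 9.
Since 7 < 14, the ceiling is binding.
At p = 7: qd = 79 - 5·7 = 44 and qs = 7 - 5 = 2.
The quantity actually transacted is the short side, supply: 2.

2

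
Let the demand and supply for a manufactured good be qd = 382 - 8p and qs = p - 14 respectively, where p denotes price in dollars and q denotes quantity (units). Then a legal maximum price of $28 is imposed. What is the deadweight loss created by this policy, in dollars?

Without the control the market clears where 382 - 8p = p - 14, i.e. p* = 44 and q* = 30.
Because the ceiling (28) lies below the market-clearing price, it is binding.
At p = 28: qd = 382 - 8·28 = 158 and qs = 28 - 14 = 14.
Quantity traded falls to 14. At q = 14 the demand price is (382 - 14)/8 = 46 and the supply price is 14 + 14 = 28.
Deadweight loss = ½ · (46 - 28) · (30 - 14) = ½ · 18 · 16 = 144.

144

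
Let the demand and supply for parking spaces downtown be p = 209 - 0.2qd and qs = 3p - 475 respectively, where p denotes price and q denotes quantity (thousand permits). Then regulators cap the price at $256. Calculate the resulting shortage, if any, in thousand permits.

0

Rearranging demand gives qd = 1045 - 5p. In a free market, 1045 - 5p = 3p - 475 gives the equilibrium p* = 190, q* = 95.
The ceiling of 256 is above the equilibrium price 190, so it is not binding; the market clears at p* = 190, q* = 95.
Since the control does not bind, there is no shortage.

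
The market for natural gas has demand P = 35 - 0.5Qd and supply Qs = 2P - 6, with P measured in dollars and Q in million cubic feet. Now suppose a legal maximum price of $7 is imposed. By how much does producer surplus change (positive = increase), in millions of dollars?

-240

Rearranging demand gives Qd = 70 - 2P. Setting quantity demanded equal to quantity supplied, 70 - 2P = 2P - 6, gives P* = 19 and Q* = 32.
The ceiling of 7 is below the equilibrium price 19, so it binds.
At P = 7: Qd = 70 - 2·7 = 56 and Qs = 2·7 - 6 = 8.
Producer surplus without the control is ½ · (19 - 3) · 32 = 256.
With the ceiling, producers sell 8 units at 7, so PS = ½ · (7 - 3) · 8 = 16.
Change in producer surplus = 16 - 256 = -240.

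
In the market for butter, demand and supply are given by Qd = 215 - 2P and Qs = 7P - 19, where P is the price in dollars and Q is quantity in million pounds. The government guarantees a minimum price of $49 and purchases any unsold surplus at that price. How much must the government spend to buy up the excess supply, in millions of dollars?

Without the control the market clears where 215 - 2P = 7P - 19, i.e. P* = 26 and Q* = 163.
Because the floor (49) lies above the market-clearing price, it is binding.
At P = 49: Qd = 215 - 2·49 = 117 and Qs = 7·49 - 19 = 324.
Surplus = Qs - Qd = 207.
Government expenditure = surplus × support price = 207 × 49 = 10143.

10143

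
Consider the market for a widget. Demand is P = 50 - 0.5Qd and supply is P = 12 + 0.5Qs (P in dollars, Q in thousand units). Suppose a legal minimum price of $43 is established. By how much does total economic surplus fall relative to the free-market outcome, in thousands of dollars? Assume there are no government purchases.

288

Rearranging demand gives Qd = 100 - 2P; rearranging supply gives Qs = 2P - 24. Without the control the market clears where 100 - 2P = 2P - 24, i.e. P* = 31 and Q* = 38.
The floor of 43 is above the equilibrium price 31, so it binds.
At P = 43: Qd = 100 - 2·43 = 14 and Qs = 2·43 - 24 = 62.
Quantity traded falls to 14. At Q = 14 the demand price is (100 - 14)/2 = 43 and the supply price is (24 + 14)/2 = 19.
Deadweight loss = ½ · (43 - 19) · (38 - 14) = ½ · 24 · 24 = 288.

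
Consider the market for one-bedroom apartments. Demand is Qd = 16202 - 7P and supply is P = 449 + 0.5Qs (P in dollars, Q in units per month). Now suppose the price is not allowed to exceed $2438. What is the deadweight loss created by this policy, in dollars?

Rearranging supply gives Qs = 2P - 898. Equilibrium: 16202 - 7P = 2P - 898, so 17100 = 9P and P* = 1900, Q* = 2902.
The ceiling of 2438 is above the equilibrium price 1900, so it is not binding; the market clears at P* = 1900, Q* = 2902.
Since the control does not bind, no trades are prevented and deadweight loss is zero.

0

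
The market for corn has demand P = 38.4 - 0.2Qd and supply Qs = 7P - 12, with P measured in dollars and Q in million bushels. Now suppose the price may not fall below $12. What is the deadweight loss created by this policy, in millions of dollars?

0

Rearranging demand gives Qd = 192 - 5P. In a free market, 192 - 5P = 7P - 12 gives the equilibrium P* = 17, Q* = 107.
Since 12 is below P* = 17, the floor does not bind and the free-market outcome prevails.
Since the control does not bind, no trades are prevented and deadweight loss is zero.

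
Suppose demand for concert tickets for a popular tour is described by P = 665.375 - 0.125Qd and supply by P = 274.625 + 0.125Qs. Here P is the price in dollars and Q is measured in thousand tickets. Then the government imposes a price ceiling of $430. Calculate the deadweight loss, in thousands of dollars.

12800

Rearranging demand gives Qd = 5323 - 8P; rearranging supply gives Qs = 8P - 2197. Setting quantity demanded equal to quantity supplied, 5323 - 8P = 8P - 2197, gives P* = 470 and Q* = 1563.
Since 430 < 470, the ceiling is binding.
At P = 430: Qd = 5323 - 8·430 = 1883 and Qs = 8·430 - 2197 = 1243.
Quantity traded falls to 1243. At Q = 1243 the demand price is (5323 - 1243)/8 = 510 and the supply price is (2197 + 1243)/8 = 430.
Deadweight loss = ½ · (510 - 430) · (1563 - 1243) = ½ · 80 · 320 = 12800.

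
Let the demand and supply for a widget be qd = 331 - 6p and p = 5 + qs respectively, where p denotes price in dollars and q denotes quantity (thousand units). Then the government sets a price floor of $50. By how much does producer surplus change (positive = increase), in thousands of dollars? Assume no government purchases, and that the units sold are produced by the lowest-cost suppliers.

Rearranging supply gives qs = p - 5. Without the control the market clears where 331 - 6p = p - 5, i.e. p* = 48 and q* = 43.
The floor of 50 is above the equilibrium price 48, so it binds.
At p = 50: qd = 331 - 6·50 = 31 and qs = 50 - 5 = 45.
Producer surplus without the control is ½ · (48 - 5) · 43 = 924.5.
With the floor, 31 units are sold at 50. The supply price at q = 31 is 36, so PS = ½ · [(50 - 5) + (50 - 36)] · 31 = 914.5.
Change in producer surplus = 914.5 - 924.5 = -10.

-10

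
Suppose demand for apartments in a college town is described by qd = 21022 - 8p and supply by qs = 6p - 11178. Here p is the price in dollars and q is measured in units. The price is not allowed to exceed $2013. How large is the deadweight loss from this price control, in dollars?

432437.25

Without the control the market clears where 21022 - 8p = 6p - 11178, i.e. p* = 2300 and q* = 2622.
Since 2013 < 2300, the ceiling is binding.
At p = 2013: qd = 21022 - 8·2013 = 4918 and qs = 6·2013 - 11178 = 900.
Quantity traded falls to 900. At q = 900 the demand price is (21022 - 900)/8 = 2515.25 and the supply price is (11178 + 900)/6 = 2013.
Deadweight loss = ½ · (2515.25 - 2013) · (2622 - 900) = ½ · 502.25 · 1722 = 432437.25.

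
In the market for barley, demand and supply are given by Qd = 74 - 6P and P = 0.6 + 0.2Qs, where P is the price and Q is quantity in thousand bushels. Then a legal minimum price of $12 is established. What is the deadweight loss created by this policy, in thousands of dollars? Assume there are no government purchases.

165

Rearranging supply gives Qs = 5P - 3. Equilibrium: 74 - 6P = 5P - 3, so 77 = 11P and P* = 7, Q* = 32.
Since 12 > 7, the floor is binding.
At P = 12: Qd = 74 - 6·12 = 2 and Qs = 5·12 - 3 = 57.
Quantity traded falls to 2. At Q = 2 the demand price is (74 - 2)/6 = 12 and the supply price is (3 + 2)/5 = 1.
Deadweight loss = ½ · (12 - 1) · (32 - 2) = ½ · 11 · 30 = 165.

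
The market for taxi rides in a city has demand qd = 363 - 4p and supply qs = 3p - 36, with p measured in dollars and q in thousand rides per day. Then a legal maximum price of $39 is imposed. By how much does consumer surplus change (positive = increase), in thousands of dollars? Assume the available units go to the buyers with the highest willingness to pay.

1093.5

Without the control the market clears where 363 - 4p = 3p - 36, i.e. p* = 57 and q* = 135.
Because the ceiling (39) lies below the market-clearing price, it is binding.
At p = 39: qd = 363 - 4·39 = 207 and qs = 3·39 - 36 = 81.
Consumer surplus without the control is ½ · (90.75 - 57) · 135 = 2278.125.
With the ceiling, 81 units are sold at 39 (assume they go to the highest-value buyers). The demand price at q = 81 is 70.5, so CS = ½ · [(90.75 - 39) + (70.5 - 39)] · 81 = 3371.625.
Change in consumer surplus = 3371.625 - 2278.125 = 1093.5.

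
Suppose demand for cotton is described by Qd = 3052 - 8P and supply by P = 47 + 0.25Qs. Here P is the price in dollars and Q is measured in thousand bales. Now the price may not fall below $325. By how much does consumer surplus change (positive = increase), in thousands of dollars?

-36960

Rearranging supply gives Qs = 4P - 188. Equilibrium: 3052 - 8P = 4P - 188, so 3240 = 12P and P* = 270, Q* = 892.
Since 325 > 270, the floor is binding.
At P = 325: Qd = 3052 - 8·325 = 452 and Qs = 4·325 - 188 = 1112.
Consumer surplus without the control is ½ · (381.5 - 270) · 892 = 49729.
With the floor, consumers buy 452 units at 325, so CS = ½ · (381.5 - 325) · 452 = 12769.
Change in consumer surplus = 12769 - 49729 = -36960.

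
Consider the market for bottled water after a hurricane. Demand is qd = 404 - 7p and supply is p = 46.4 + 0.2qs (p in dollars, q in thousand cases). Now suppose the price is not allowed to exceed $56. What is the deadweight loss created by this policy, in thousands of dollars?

Rearranging supply gives qs = 5p - 232. Setting quantity demanded equal to quantity supplied, 404 - 7p = 5p - 232, gives p* = 53 and q* = 33.
Since 56 is above p* = 53, the ceiling does not bind and the free-market outcome prevails.
Since the control does not bind, no trades are prevented and deadweight loss is zero.

0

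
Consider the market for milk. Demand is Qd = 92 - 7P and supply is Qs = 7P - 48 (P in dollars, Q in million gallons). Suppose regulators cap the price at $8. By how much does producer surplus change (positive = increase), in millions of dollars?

Without the control the market clears where 92 - 7P = 7P - 48, i.e. P* = 10 and Q* = 22.
Because the ceiling (8) lies below the market-clearing price, it is binding.
At P = 8: Qd = 92 - 7·8 = 36 and Qs = 7·8 - 48 = 8.
Producer surplus without the control is ½ · (10 - 48/7) · 22 = 242/7.
With the ceiling, producers sell 8 units at 8, so PS = ½ · (8 - 48/7) · 8 = 32/7.
Change in producer surplus = 32/7 - 242/7 = -30.

-30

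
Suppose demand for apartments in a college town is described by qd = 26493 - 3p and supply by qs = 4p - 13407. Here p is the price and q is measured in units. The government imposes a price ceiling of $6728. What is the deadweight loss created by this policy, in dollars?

Equilibrium: 26493 - 3p = 4p - 13407, so 39900 = 7p and p* = 5700, q* = 9393.
Since 6728 is above p* = 5700, the ceiling does not bind and the free-market outcome prevails.
Since the control does not bind, no trades are prevented and deadweight loss is zero.

0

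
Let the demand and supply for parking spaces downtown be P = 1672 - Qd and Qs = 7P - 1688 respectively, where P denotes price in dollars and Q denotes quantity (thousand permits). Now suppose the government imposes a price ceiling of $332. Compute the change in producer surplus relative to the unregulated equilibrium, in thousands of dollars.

-83072

Rearranging demand gives Qd = 1672 - P. In a free market, 1672 - P = 7P - 1688 gives the equilibrium P* = 420, Q* = 1252.
Because the ceiling (332) lies below the market-clearing price, it is binding.
At P = 332: Qd = 1672 - 332 = 1340 and Qs = 7·332 - 1688 = 636.
Producer surplus without the control is ½ · (420 - 1688/7) · 1252 = 783752/7.
With the ceiling, producers sell 636 units at 332, so PS = ½ · (332 - 1688/7) · 636 = 202248/7.
Change in producer surplus = 202248/7 - 783752/7 = -83072.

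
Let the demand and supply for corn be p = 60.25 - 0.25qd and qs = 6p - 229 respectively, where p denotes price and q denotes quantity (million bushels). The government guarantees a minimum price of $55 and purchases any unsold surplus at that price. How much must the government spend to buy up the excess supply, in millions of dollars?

Rearranging demand gives qd = 241 - 4p. In a free market, 241 - 4p = 6p - 229 gives the equilibrium p* = 47, q* = 53.
The floor of 55 is above the equilibrium price 47, so it binds.
At p = 55: qd = 241 - 4·55 = 21 and qs = 6·55 - 229 = 101.
Surplus = qs - qd = 80.
Government expenditure = surplus × support price = 80 × 55 = 4400.

4400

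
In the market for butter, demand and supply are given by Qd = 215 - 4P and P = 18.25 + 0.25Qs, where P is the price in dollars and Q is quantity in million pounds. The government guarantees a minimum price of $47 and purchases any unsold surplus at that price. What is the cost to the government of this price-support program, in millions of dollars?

4136

Rearranging supply gives Qs = 4P - 73. In a free market, 215 - 4P = 4P - 73 gives the equilibrium P* = 36, Q* = 71.
The floor of 47 is above the equilibrium price 36, so it binds.
At P = 47: Qd = 215 - 4·47 = 27 and Qs = 4·47 - 73 = 115.
Surplus = Qs - Qd = 88.
Government expenditure = surplus × support price = 88 × 47 = 4136.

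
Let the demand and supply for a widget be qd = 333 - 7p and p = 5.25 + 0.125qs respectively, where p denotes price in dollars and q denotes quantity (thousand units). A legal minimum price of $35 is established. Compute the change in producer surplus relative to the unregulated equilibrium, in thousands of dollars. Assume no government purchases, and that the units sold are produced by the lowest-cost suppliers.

573.75

Rearranging supply gives qs = 8p - 42. Setting quantity demanded equal to quantity supplied, 333 - 7p = 8p - 42, gives p* = 25 and q* = 158.
Because the floor (35) lies above the market-clearing price, it is binding.
At p = 35: qd = 333 - 7·35 = 88 and qs = 8·35 - 42 = 238.
Producer surplus without the control is ½ · (25 - 5.25) · 158 = 1560.25.
With the floor, 88 units are sold at 35. The supply price at q = 88 is 16.25, so PS = ½ · [(35 - 5.25) + (35 - 16.25)] · 88 = 2134.
Change in producer surplus = 2134 - 1560.25 = 573.75.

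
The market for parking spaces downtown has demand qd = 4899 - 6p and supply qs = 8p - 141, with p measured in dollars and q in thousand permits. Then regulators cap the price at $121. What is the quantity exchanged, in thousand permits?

Equilibrium: 4899 - 6p = 8p - 141, so 5040 = 14p and p* = 360, q* = 2739.
Since 121 < 360, the ceiling is binding.
At p = 121: qd = 4899 - 6·121 = 4173 and qs = 8·121 - 141 = 827.
The quantity actually transacted is the short side, supply: 827.

827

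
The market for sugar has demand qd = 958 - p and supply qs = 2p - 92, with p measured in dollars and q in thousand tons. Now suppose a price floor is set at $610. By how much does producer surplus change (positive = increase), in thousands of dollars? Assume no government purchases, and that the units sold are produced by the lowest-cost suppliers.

In a free market, 958 - p = 2p - 92 gives the equilibrium p* = 350, q* = 608.
Because the floor (610) lies above the market-clearing price, it is binding.
At p = 610: qd = 958 - 610 = 348 and qs = 2·610 - 92 = 1128.
Producer surplus without the control is ½ · (350 - 46) · 608 = 92416.
With the floor, 348 units are sold at 610. The supply price at q = 348 is 220, so PS = ½ · [(610 - 46) + (610 - 220)] · 348 = 165996.
Change in producer surplus = 165996 - 92416 = 73580.

73580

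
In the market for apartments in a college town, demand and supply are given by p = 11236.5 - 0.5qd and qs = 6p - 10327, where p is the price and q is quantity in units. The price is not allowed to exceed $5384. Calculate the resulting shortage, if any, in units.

Rearranging demand gives qd = 22473 - 2p. In a free market, 22473 - 2p = 6p - 10327 gives the equilibrium p* = 4100, q* = 14273.
The ceiling of 5384 is above the equilibrium price 4100, so it is not binding; the market clears at p* = 4100, q* = 14273.
Since the control does not bind, there is no shortage.

0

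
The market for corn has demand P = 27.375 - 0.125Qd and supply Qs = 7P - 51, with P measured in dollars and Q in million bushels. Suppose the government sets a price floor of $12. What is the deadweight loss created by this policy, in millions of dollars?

0

Rearranging demand gives Qd = 219 - 8P. Without the control the market clears where 219 - 8P = 7P - 51, i.e. P* = 18 and Q* = 75.
The floor of 12 is below the equilibrium price 18, so it is not binding; the market clears at P* = 18, Q* = 75.
Since the control does not bind, no trades are prevented and deadweight loss is zero.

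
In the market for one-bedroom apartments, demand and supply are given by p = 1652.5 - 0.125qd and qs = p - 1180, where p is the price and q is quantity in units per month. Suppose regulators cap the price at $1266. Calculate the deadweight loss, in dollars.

Rearranging demand gives qd = 13220 - 8p. Equilibrium: 13220 - 8p = p - 1180, so 14400 = 9p and p* = 1600, q* = 420.
The ceiling of 1266 is below the equilibrium price 1600, so it binds.
At p = 1266: qd = 13220 - 8·1266 = 3092 and qs = 1266 - 1180 = 86.
Quantity traded falls to 86. At q = 86 the demand price is (13220 - 86)/8 = 1641.75 and the supply price is 1180 + 86 = 1266.
Deadweight loss = ½ · (1641.75 - 1266) · (420 - 86) = ½ · 375.75 · 334 = 62750.25.

62750.25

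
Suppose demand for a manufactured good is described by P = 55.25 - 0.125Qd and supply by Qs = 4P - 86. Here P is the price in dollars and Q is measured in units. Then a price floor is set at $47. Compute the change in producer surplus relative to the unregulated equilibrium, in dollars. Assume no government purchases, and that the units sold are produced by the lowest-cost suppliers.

Rearranging demand gives Qd = 442 - 8P. Without the control the market clears where 442 - 8P = 4P - 86, i.e. P* = 44 and Q* = 90.
Since 47 > 44, the floor is binding.
At P = 47: Qd = 442 - 8·47 = 66 and Qs = 4·47 - 86 = 102.
Producer surplus without the control is ½ · (44 - 21.5) · 90 = 1012.5.
With the floor, 66 units are sold at 47. The supply price at Q = 66 is 38, so PS = ½ · [(47 - 21.5) + (47 - 38)] · 66 = 1138.5.
Change in producer surplus = 1138.5 - 1012.5 = 126.

126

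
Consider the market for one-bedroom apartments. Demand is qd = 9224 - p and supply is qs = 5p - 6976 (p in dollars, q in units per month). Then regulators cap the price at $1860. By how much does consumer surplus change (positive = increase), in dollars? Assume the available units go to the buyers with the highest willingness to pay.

In a free market, 9224 - p = 5p - 6976 gives the equilibrium p* = 2700, q* = 6524.
Since 1860 < 2700, the ceiling is binding.
At p = 1860: qd = 9224 - 1860 = 7364 and qs = 5·1860 - 6976 = 2324.
Consumer surplus without the control is ½ · (9224 - 2700) · 6524 = 21281288.
With the ceiling, 2324 units are sold at 1860 (assume they go to the highest-value buyers). The demand price at q = 2324 is 6900, so CS = ½ · [(9224 - 1860) + (6900 - 1860)] · 2324 = 14413448.
Change in consumer surplus = 14413448 - 21281288 = -6867840.

-6867840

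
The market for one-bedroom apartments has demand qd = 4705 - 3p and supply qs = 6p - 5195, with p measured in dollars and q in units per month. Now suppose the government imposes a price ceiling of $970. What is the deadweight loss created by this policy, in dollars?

Without the control the market clears where 4705 - 3p = 6p - 5195, i.e. p* = 1100 and q* = 1405.
The ceiling of 970 is below the equilibrium price 1100, so it binds.
At p = 970: qd = 4705 - 3·970 = 1795 and qs = 6·970 - 5195 = 625.
Quantity traded falls to 625. At q = 625 the demand price is (4705 - 625)/3 = 1360 and the supply price is (5195 + 625)/6 = 970.
Deadweight loss = ½ · (1360 - 970) · (1405 - 625) = ½ · 390 · 780 = 152100.

152100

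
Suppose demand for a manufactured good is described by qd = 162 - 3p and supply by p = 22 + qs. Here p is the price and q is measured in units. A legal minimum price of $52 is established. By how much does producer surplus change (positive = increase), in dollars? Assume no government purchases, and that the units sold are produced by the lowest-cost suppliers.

Rearranging supply gives qs = p - 22. Setting quantity demanded equal to quantity supplied, 162 - 3p = p - 22, gives p* = 46 and q* = 24.
Since 52 > 46, the floor is binding.
At p = 52: qd = 162 - 3·52 = 6 and qs = 52 - 22 = 30.
Producer surplus without the control is ½ · (46 - 22) · 24 = 288.
With the floor, 6 units are sold at 52. The supply price at q = 6 is 28, so PS = ½ · [(52 - 22) + (52 - 28)] · 6 = 162.
Change in producer surplus = 162 - 288 = -126.

-126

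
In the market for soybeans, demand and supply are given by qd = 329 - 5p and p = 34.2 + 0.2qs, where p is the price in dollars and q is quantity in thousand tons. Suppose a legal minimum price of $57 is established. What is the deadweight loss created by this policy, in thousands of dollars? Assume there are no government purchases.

Rearranging supply gives qs = 5p - 171. Equilibrium: 329 - 5p = 5p - 171, so 500 = 10p and p* = 50, q* = 79.
Because the floor (57) lies above the market-clearing price, it is binding.
At p = 57: qd = 329 - 5·57 = 44 and qs = 5·57 - 171 = 114.
Quantity traded falls to 44. At q = 44 the demand price is (329 - 44)/5 = 57 and the supply price is (171 + 44)/5 = 43.
Deadweight loss = ½ · (57 - 43) · (79 - 44) = ½ · 14 · 35 = 245.

245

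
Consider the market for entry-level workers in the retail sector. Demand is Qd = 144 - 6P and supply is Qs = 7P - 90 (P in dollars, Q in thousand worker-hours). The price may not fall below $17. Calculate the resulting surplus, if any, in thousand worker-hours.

Setting quantity demanded equal to quantity supplied, 144 - 6P = 7P - 90, gives P* = 18 and Q* = 36.
Since 17 is below P* = 18, the floor does not bind and the free-market outcome prevails.
Since the control does not bind, there is no surplus.

0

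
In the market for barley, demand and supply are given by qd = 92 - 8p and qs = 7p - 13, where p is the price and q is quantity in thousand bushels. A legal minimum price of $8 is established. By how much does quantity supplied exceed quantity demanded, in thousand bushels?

15

Setting quantity demanded equal to quantity supplied, 92 - 8p = 7p - 13, gives p* = 7 and q* = 36.
The floor of 8 is above the equilibrium price 7, so it binds.
At p = 8: qd = 92 - 8·8 = 28 and qs = 7·8 - 13 = 43.
Surplus = qs - qd = 43 - 28 = 15.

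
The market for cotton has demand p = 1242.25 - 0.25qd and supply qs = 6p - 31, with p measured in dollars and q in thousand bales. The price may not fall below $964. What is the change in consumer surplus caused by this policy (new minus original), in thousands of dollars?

-947024

Rearranging demand gives qd = 4969 - 4p. Without the control the market clears where 4969 - 4p = 6p - 31, i.e. p* = 500 and q* = 2969.
Since 964 > 500, the floor is binding.
At p = 964: qd = 4969 - 4·964 = 1113 and qs = 6·964 - 31 = 5753.
Consumer surplus without the control is ½ · (1242.25 - 500) · 2969 = 1101870.125.
With the floor, consumers buy 1113 units at 964, so CS = ½ · (1242.25 - 964) · 1113 = 154846.125.
Change in consumer surplus = 154846.125 - 1101870.125 = -947024.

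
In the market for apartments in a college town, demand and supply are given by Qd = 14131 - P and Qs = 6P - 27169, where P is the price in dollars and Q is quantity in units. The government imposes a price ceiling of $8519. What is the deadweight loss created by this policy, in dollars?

In a free market, 14131 - P = 6P - 27169 gives the equilibrium P* = 5900, Q* = 8231.
Since 8519 is above P* = 5900, the ceiling does not bind and the free-market outcome prevails.
Since the control does not bind, no trades are prevented and deadweight loss is zero.

0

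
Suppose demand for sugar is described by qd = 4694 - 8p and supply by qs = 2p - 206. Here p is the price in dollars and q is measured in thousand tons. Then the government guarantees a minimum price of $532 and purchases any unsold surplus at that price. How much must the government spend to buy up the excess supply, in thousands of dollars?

Without the control the market clears where 4694 - 8p = 2p - 206, i.e. p* = 490 and q* = 774.
Because the floor (532) lies above the market-clearing price, it is binding.
At p = 532: qd = 4694 - 8·532 = 438 and qs = 2·532 - 206 = 858.
Surplus = qs - qd = 420.
Government expenditure = surplus × support price = 420 × 532 = 223440.

223440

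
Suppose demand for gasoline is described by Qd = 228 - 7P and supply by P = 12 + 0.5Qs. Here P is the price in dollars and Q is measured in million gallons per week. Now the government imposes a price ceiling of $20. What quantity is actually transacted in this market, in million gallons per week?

Rearranging supply gives Qs = 2P - 24. Setting quantity demanded equal to quantity supplied, 228 - 7P = 2P - 24, gives P* = 28 and Q* = 32.
Since 20 < 28, the ceiling is binding.
At P = 20: Qd = 228 - 7·20 = 88 and Qs = 2·20 - 24 = 16.
The quantity actually transacted is the short side, supply: 16.

16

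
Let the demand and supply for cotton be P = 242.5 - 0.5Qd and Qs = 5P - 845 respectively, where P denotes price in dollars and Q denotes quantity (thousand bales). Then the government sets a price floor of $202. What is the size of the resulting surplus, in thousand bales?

Rearranging demand gives Qd = 485 - 2P. Setting quantity demanded equal to quantity supplied, 485 - 2P = 5P - 845, gives P* = 190 and Q* = 105.
Since 202 > 190, the floor is binding.
At P = 202: Qd = 485 - 2·202 = 81 and Qs = 5·202 - 845 = 165.
Surplus = Qs - Qd = 165 - 81 = 84.

84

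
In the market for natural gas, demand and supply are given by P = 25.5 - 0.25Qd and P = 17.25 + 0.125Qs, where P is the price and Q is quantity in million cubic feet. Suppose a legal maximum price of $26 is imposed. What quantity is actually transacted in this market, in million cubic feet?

Rearranging demand gives Qd = 102 - 4P; rearranging supply gives Qs = 8P - 138. Equilibrium: 102 - 4P = 8P - 138, so 240 = 12P and P* = 20, Q* = 22.
Since 26 is above P* = 20, the ceiling does not bind and the free-market outcome prevails.

22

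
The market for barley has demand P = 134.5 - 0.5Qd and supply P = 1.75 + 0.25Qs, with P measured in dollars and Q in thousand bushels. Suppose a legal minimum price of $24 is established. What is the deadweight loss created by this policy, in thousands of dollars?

Rearranging demand gives Qd = 269 - 2P; rearranging supply gives Qs = 4P - 7. In a free market, 269 - 2P = 4P - 7 gives the equilibrium P* = 46, Q* = 177.
Since 24 is below P* = 46, the floor does not bind and the free-market outcome prevails.
Since the control does not bind, no trades are prevented and deadweight loss is zero.

0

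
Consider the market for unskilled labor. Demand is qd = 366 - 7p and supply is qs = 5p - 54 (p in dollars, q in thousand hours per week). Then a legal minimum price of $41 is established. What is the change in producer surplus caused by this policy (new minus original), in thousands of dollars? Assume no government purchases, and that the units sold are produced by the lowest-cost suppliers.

297.6

Setting quantity demanded equal to quantity supplied, 366 - 7p = 5p - 54, gives p* = 35 and q* = 121.
Since 41 > 35, the floor is binding.
At p = 41: qd = 366 - 7·41 = 79 and qs = 5·41 - 54 = 151.
Producer surplus without the control is ½ · (35 - 10.8) · 121 = 1464.1.
With the floor, 79 units are sold at 41. The supply price at q = 79 is 26.6, so PS = ½ · [(41 - 10.8) + (41 - 26.6)] · 79 = 1761.7.
Change in producer surplus = 1761.7 - 1464.1 = 297.6.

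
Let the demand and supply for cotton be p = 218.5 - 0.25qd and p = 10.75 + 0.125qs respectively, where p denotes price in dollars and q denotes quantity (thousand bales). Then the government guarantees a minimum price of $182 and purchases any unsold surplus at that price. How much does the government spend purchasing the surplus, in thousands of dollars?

222768

Rearranging demand gives qd = 874 - 4p; rearranging supply gives qs = 8p - 86. Setting quantity demanded equal to quantity supplied, 874 - 4p = 8p - 86, gives p* = 80 and q* = 554.
Because the floor (182) lies above the market-clearing price, it is binding.
At p = 182: qd = 874 - 4·182 = 146 and qs = 8·182 - 86 = 1370.
Surplus = qs - qd = 1224.
Government expenditure = surplus × support price = 1224 × 182 = 222768.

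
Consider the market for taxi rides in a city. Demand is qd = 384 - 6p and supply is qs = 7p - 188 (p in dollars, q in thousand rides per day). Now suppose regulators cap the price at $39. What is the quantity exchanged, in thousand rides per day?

85

Without the control the market clears where 384 - 6p = 7p - 188, i.e. p* = 44 and q* = 120.
The ceiling of 39 is below the equilibrium price 44, so it binds.
At p = 39: qd = 384 - 6·39 = 150 and qs = 7·39 - 188 = 85.
The quantity actually transacted is the short side, supply: 85.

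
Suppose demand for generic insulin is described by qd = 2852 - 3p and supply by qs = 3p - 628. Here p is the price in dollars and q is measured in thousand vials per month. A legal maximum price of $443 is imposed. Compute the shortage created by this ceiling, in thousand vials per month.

Equilibrium: 2852 - 3p = 3p - 628, so 3480 = 6p and p* = 580, q* = 1112.
The ceiling of 443 is below the equilibrium price 580, so it binds.
At p = 443: qd = 2852 - 3·443 = 1523 and qs = 3·443 - 628 = 701.
Shortage = qd - qs = 1523 - 701 = 822.

822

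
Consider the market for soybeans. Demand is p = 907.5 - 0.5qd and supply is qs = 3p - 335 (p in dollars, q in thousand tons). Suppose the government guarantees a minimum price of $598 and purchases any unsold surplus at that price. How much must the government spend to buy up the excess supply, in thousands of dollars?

502320

Rearranging demand gives qd = 1815 - 2p. Equilibrium: 1815 - 2p = 3p - 335, so 2150 = 5p and p* = 430, q* = 955.
Since 598 > 430, the floor is binding.
At p = 598: qd = 1815 - 2·598 = 619 and qs = 3·598 - 335 = 1459.
Surplus = qs - qd = 840.
Government expenditure = surplus × support price = 840 × 598 = 502320.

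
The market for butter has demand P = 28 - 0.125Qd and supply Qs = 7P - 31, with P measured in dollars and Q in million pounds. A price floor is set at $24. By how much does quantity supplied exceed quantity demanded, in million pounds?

Rearranging demand gives Qd = 224 - 8P. Setting quantity demanded equal to quantity supplied, 224 - 8P = 7P - 31, gives P* = 17 and Q* = 88.
Since 24 > 17, the floor is binding.
At P = 24: Qd = 224 - 8·24 = 32 and Qs = 7·24 - 31 = 137.
Surplus = Qs - Qd = 137 - 32 = 105.

105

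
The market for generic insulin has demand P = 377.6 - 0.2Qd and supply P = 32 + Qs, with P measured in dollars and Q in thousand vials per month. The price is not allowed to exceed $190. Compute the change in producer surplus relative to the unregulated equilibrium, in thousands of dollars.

Rearranging demand gives Qd = 1888 - 5P; rearranging supply gives Qs = P - 32. Without the control the market clears where 1888 - 5P = P - 32, i.e. P* = 320 and Q* = 288.
The ceiling of 190 is below the equilibrium price 320, so it binds.
At P = 190: Qd = 1888 - 5·190 = 938 and Qs = 190 - 32 = 158.
Producer surplus without the control is ½ · (320 - 32) · 288 = 41472.
With the ceiling, producers sell 158 units at 190, so PS = ½ · (190 - 32) · 158 = 12482.
Change in producer surplus = 12482 - 41472 = -28990.

-28990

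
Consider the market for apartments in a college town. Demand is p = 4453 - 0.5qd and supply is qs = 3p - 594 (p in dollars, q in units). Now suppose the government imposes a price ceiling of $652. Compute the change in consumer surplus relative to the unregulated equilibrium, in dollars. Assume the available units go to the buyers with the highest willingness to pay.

-1804608

Rearranging demand gives qd = 8906 - 2p. Without the control the market clears where 8906 - 2p = 3p - 594, i.e. p* = 1900 and q* = 5106.
The ceiling of 652 is below the equilibrium price 1900, so it binds.
At p = 652: qd = 8906 - 2·652 = 7602 and qs = 3·652 - 594 = 1362.
Consumer surplus without the control is ½ · (4453 - 1900) · 5106 = 6517809.
With the ceiling, 1362 units are sold at 652 (assume they go to the highest-value buyers). The demand price at q = 1362 is 3772, so CS = ½ · [(4453 - 652) + (3772 - 652)] · 1362 = 4713201.
Change in consumer surplus = 4713201 - 6517809 = -1804608.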